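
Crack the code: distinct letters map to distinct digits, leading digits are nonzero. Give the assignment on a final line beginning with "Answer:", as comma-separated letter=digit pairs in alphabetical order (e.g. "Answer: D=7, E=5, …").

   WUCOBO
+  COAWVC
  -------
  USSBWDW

Step 1. [col 1: O + C ≡ W (mod 10)] C=5 is one option consistent with column 1 (O + C ≡ W (mod 10), carry-in 0) — take it. So C=5.
Step 2. [U] adding two 6-digit numbers gives at most 6+1 digits, and here it does — U is that final carry and must be 1. So U=1.
Step 3. [col 1: O + C ≡ W (mod 10)] no forcing yet in column 1 (carry-in 0); O=9 is free and consistent — try it, so O=9.
Step 4. [col 1: O + C ≡ W (mod 10)] column 1 reads O+C+carry(0)=W with O=9, C=5; with digits 1,5,9 already taken and all letters distinct, the only value for W is 4, so W=4.
Step 5. [col 2: B + V ≡ D (mod 10)] several values work for D in column 2 (B + V ≡ D (mod 10), carry-in 1); try D=6, so D=6.
Step 6. [col 2: B + V ≡ D (mod 10)] B=8 is one option consistent with column 2 (B + V ≡ D (mod 10), carry-in 1) — take it. So B=8.
Step 7. [col 2: B + V ≡ D (mod 10)] column 2 reads B+V+carry(1)=D with B=8, D=6; with digits 1,4,5,6,8,9 already taken and all letters distinct, the only value for V is 7. So V=7.
Step 8. [col 4: C + A ≡ B (mod 10)] in column 4 we have C+A≡B with carry-in 1; given C=5, B=8 and digits 1,4,5,6,7,8,9 already taken and all letters distinct, that pins A to 2. So A=2.
Step 9. [col 5: U + O ≡ S (mod 10)] column 5: given U=1, O=9, carry-in 0, and digits 1,2,4,5,6,7,8,9 already taken and all letters distinct, U+O≡S (mod 10) forces S=0. So S=0.

Answer: A=2, B=8, C=5, D=6, O=9, S=0, U=1, V=7, W=4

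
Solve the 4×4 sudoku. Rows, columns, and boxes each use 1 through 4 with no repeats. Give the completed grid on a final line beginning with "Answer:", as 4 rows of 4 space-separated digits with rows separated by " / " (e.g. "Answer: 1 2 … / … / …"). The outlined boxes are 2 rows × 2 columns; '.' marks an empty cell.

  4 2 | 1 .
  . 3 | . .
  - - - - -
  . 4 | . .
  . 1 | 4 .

Step 1. [r3c3∈{2,3}] across col 3, 3 lands solely at r3c3. So r3c3=3.
Step 2. [r4c4∈{2}] nothing but 2 survives at r4c4, so r4c4=2.
Step 3. [r3c4∈{1}] r3c4's peers cover all but 1, so r3c4=1.
Step 4. [r2c1∈{1}] only 1 remains possible at r2c1 ⇒ r2c1=1.
Step 5. [r3c1∈{2}] nothing but 2 survives at r3c1 ⇒ r3c1=2.
Step 6. [r2c3∈{2}] r2c3 has the single candidate 2, so r2c3=2.
Step 7. [r2c4∈{4}] r2c4 is down to just 4. So r2c4=4.
Step 8. [r4c1∈{3}] nothing but 3 survives at r4c1 ⇒ r4c1=3.
Step 9. [r1c4∈{3}] only 3 remains possible at r1c4 ⇒ r1c4=3.

Answer: 4 2 1 3 / 1 3 2 4 / 2 4 3 1 / 3 1 4 2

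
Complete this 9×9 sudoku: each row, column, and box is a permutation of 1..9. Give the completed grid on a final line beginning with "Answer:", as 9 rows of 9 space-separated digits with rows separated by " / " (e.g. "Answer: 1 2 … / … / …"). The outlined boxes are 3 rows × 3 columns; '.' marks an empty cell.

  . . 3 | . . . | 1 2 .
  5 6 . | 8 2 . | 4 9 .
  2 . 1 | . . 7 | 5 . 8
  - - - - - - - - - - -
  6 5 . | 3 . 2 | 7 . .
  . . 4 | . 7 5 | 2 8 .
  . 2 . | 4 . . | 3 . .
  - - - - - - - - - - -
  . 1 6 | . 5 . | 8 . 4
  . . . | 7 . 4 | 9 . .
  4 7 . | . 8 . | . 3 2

Step 1. [r3c5∈{3,4,6,9}] in row 3, 3 fits only at r3c5, so r3c5=3.
Step 2. [r6c6∈{1,6,8,9}] r6c6 is the only open cell in col 6 admitting 8. So r6c6=8.
Step 3. [r9c7∈{6}] r9c7 is down to just 6. So r9c7=6.
Step 4. [r1c6∈{6,9}] r1c6 is the only open cell in col 6 admitting 6. So r1c6=6.
Step 5. [r3c4∈{9}] r3c4 is down to just 9 ⇒ r3c4=9.
Step 6. [r5c4∈{1,6}] 6 has one home in col 4: r5c4 ⇒ r5c4=6.
Step 7. [r6c9∈{1,5,6,9}] across col 9, 6 lands solely at r6c9 ⇒ r6c9=6.
Step 8. [r2c3∈{7}] r2c3 is down to just 7, so r2c3=7.
Step 9. [r6c3∈{9}] nothing but 9 survives at r6c3, so r6c3=9.
Step 10. [r6c5∈{1}] r6c5 is down to just 1 ⇒ r6c5=1.
Step 11. [r7c1∈{3,9}] across box 7, 9 lands solely at r7c1. So r7c1=9.
Step 12. [r8c9∈{1,5}] 5 has one home in col 9: r8c9, so r8c9=5.
Step 13. [r5c2∈{3}] nothing but 3 survives at r5c2, so r5c2=3.
Step 14. [r8c2∈{8}] nothing but 8 survives at r8c2 ⇒ r8c2=8.
Step 15. [r5c9∈{1,9}] across row 5, 9 lands solely at r5c9. So r5c9=9.
Step 16. [r1c5∈{4}] only 4 remains possible at r1c5, so r1c5=4.
Step 17. [r9c6∈{1,9}] r9c6 is the only open cell in row 9 admitting 9, so r9c6=9.
Step 18. [r8c8∈{1}] nothing but 1 survives at r8c8, so r8c8=1.
Step 19. [r7c4∈{2}] r7c4's peers cover all but 2, so r7c4=2.
Step 20. [r9c4∈{1}] r9c4 is down to just 1 ⇒ r9c4=1.
Step 21. [r7c8∈{7}] r7c8's peers cover all but 7 ⇒ r7c8=7.
Step 22. [r2c9∈{3}] only 3 remains possible at r2c9 ⇒ r2c9=3.
Step 23. [r8c1∈{3}] only 3 remains possible at r8c1. So r8c1=3.
Step 24. [r2c6∈{1}] r2c6 is down to just 1. So r2c6=1.
Step 25. [r4c3∈{8}] r4c3 is down to just 8, so r4c3=8.
Step 26. [r1c4∈{5}] r1c4's peers cover all but 5. So r1c4=5.
Step 27. [r8c5∈{6}] only 6 remains possible at r8c5. So r8c5=6.
Step 28. [r1c1∈{8}] nothing but 8 survives at r1c1, so r1c1=8.
Step 29. [r7c6∈{3}] r7c6's peers cover all but 3 ⇒ r7c6=3.
Step 30. [r1c9∈{7}] r1c9's peers cover all but 7, so r1c9=7.
Step 31. [r4c9∈{1}] only 1 remains possible at r4c9, so r4c9=1.
Step 32. [r9c3∈{5}] r9c3's peers cover all but 5, so r9c3=5.
Step 33. [r1c2∈{9}] r1c2's peers cover all but 9. So r1c2=9.
Step 34. [r4c5∈{9}] r4c5 is down to just 9 ⇒ r4c5=9.
Step 35. [r4c8∈{4}] r4c8 has the single candidate 4 ⇒ r4c8=4.
Step 36. [r5c1∈{1}] only 1 remains possible at r5c1 ⇒ r5c1=1.
Step 37. [r8c3∈{2}] r8c3 has the single candidate 2, so r8c3=2.
Step 38. [r3c8∈{6}] r3c8 is down to just 6 ⇒ r3c8=6.
Step 39. [r6c8∈{5}] r6c8 is down to just 5. So r6c8=5.
Step 40. [r6c1∈{7}] r6c1 has the single candidate 7. So r6c1=7.
Step 41. [r3c2∈{4}] r3c2's peers cover all but 4, so r3c2=4.

Answer: 8 9 3 5 4 6 1 2 7 / 5 6 7 8 2 1 4 9 3 / 2 4 1 9 3 7 5 6 8 / 6 5 8 3 9 2 7 4 1 / 1 3 4 6 7 5 2 8 9 / 7 2 9 4 1 8 3 5 6 / 9 1 6 2 5 3 8 7 4 / 3 8 2 7 6 4 9 1 5 / 4 7 5 1 8 9 6 3 2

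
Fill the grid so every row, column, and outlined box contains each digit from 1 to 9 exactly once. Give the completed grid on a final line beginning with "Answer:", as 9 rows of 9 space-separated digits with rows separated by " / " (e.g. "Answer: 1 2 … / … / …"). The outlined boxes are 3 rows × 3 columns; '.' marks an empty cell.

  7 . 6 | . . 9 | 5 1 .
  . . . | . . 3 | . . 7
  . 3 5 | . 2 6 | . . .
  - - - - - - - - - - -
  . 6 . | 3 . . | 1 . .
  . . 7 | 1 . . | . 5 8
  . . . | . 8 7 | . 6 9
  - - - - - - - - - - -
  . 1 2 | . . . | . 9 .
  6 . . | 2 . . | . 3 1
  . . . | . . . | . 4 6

Step 1. [r1c5∈{4}] r1c5 is down to just 4. So r1c5=4.
Step 2. [r9c4∈{5,7,8,9}] r9c4 is the only open cell in col 4 admitting 9, so r9c4=9.
Step 3. [r3c1∈{1,4,8,9}] r3c1 is the only open cell in row 3 admitting 1. So r3c1=1.
Step 4. [r9c7∈{2,7,8}] r9c7 is the only open cell in row 9 admitting 2. So r9c7=2.
Step 5. [r7c4∈{4,5,6,7,8}] across col 4, 6 lands solely at r7c4 ⇒ r7c4=6.
Step 6. [r6c4∈{4,5}] across col 4, 4 lands solely at r6c4. So r6c4=4.
Step 7. [r3c8∈{8}] r3c8 has the single candidate 8. So r3c8=8.
Step 8. [r2c8∈{2}] r2c8 has the single candidate 2, so r2c8=2.
Step 9. [r5c6∈{2}] nothing but 2 survives at r5c6 ⇒ r5c6=2.
Step 10. [r4c6∈{5}] only 5 remains possible at r4c6, so r4c6=5.
Step 11. [r4c5∈{9}] r4c5 has the single candidate 9 ⇒ r4c5=9.
Step 12. [r3c9∈{4}] r3c9's peers cover all but 4, so r3c9=4.
Step 13. [r6c7∈{3}] r6c7 has the single candidate 3. So r6c7=3.
Step 14. [r9c3∈{3,8}] 3 has one home in col 3: r9c3 ⇒ r9c3=3.
Step 15. [r2c5∈{1,5}] row 2 places 1 nowhere but r2c5. So r2c5=1.
Step 16. [r5c1∈{3,4,9}] r5c1 is the only open cell in row 5 admitting 3, so r5c1=3.
Step 17. [r2c1∈{4,8,9}] across col 1, 9 lands solely at r2c1, so r2c1=9.
Step 18. [r8c3∈{4,8,9}] 9 has one home in col 3: r8c3. So r8c3=9.
Step 19. [r1c4∈{8}] r1c4's peers cover all but 8. So r1c4=8.
Step 20. [r7c9∈{5}] r7c9's peers cover all but 5, so r7c9=5.
Step 21. [r5c7∈{4}] r5c7's peers cover all but 4. So r5c7=4.
Step 22. [r7c5∈{3,7}] row 7 places 3 nowhere but r7c5, so r7c5=3.
Step 23. [r7c7∈{7,8}] in row 7, 7 fits only at r7c7. So r7c7=7.
Step 24. [r8c7∈{8}] only 8 remains possible at r8c7. So r8c7=8.
Step 25. [r8c6∈{4}] r8c6's peers cover all but 4, so r8c6=4.
Step 26. [r7c1∈{4,8}] across row 7, 4 lands solely at r7c1 ⇒ r7c1=4.
Step 27. [r4c3∈{4,8}] 4 has one home in row 4: r4c3, so r4c3=4.
Step 28. [r4c1∈{2,8}] in row 4, 8 fits only at r4c1 ⇒ r4c1=8.
Step 29. [r9c2∈{5,7,8}] 8 has one home in box 7: r9c2. So r9c2=8.
Step 30. [r9c1∈{5}] r9c1 is down to just 5 ⇒ r9c1=5.
Step 31. [r8c5∈{5,7}] row 8 places 5 nowhere but r8c5, so r8c5=5.
Step 32. [r6c2∈{2,5}] 5 has one home in row 6: r6c2. So r6c2=5.
Step 33. [r2c3∈{8}] r2c3's peers cover all but 8 ⇒ r2c3=8.
Step 34. [r1c2∈{2}] nothing but 2 survives at r1c2, so r1c2=2.
Step 35. [r6c1∈{2}] r6c1 has the single candidate 2. So r6c1=2.
Step 36. [r6c3∈{1}] r6c3's peers cover all but 1 ⇒ r6c3=1.
Step 37. [r7c6∈{8}] nothing but 8 survives at r7c6 ⇒ r7c6=8.
Step 38. [r2c4∈{5}] only 5 remains possible at r2c4, so r2c4=5.
Step 39. [r3c4∈{7}] nothing but 7 survives at r3c4, so r3c4=7.
Step 40. [r2c7∈{6}] r2c7 has the single candidate 6. So r2c7=6.
Step 41. [r9c6∈{1}] r9c6 has the single candidate 1. So r9c6=1.
Step 42. [r2c2∈{4}] nothing but 4 survives at r2c2, so r2c2=4.
Step 43. [r1c9∈{3}] only 3 remains possible at r1c9, so r1c9=3.
Step 44. [r5c5∈{6}] r5c5's peers cover all but 6. So r5c5=6.
Step 45. [r5c2∈{9}] only 9 remains possible at r5c2. So r5c2=9.
Step 46. [r4c9∈{2}] nothing but 2 survives at r4c9, so r4c9=2.
Step 47. [r9c5∈{7}] r9c5's peers cover all but 7, so r9c5=7.
Step 48. [r8c2∈{7}] r8c2's peers cover all but 7. So r8c2=7.
Step 49. [r3c7∈{9}] r3c7 has the single candidate 9, so r3c7=9.
Step 50. [r4c8∈{7}] nothing but 7 survives at r4c8. So r4c8=7.

Answer: 7 2 6 8 4 9 5 1 3 / 9 4 8 5 1 3 6 2 7 / 1 3 5 7 2 6 9 8 4 / 8 6 4 3 9 5 1 7 2 / 3 9 7 1 6 2 4 5 8 / 2 5 1 4 8 7 3 6 9 / 4 1 2 6 3 8 7 9 5 / 6 7 9 2 5 4 8 3 1 / 5 8 3 9 7 1 2 4 6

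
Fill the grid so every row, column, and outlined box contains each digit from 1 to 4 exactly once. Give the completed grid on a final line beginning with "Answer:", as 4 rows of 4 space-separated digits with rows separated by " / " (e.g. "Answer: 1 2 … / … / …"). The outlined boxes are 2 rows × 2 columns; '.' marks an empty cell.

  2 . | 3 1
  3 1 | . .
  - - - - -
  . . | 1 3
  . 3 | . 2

Step 1. [r4c3∈{4}] r4c3's peers cover all but 4 ⇒ r4c3=4.
Step 2. [r3c2∈{2,4}] across row 3, 2 lands solely at r3c2. So r3c2=2.
Step 3. [r3c1∈{4}] r3c1's peers cover all but 4 ⇒ r3c1=4.
Step 4. [r2c4∈{4}] r2c4 is down to just 4. So r2c4=4.
Step 5. [r1c2∈{4}] r1c2 is down to just 4, so r1c2=4.
Step 6. [r4c1∈{1}] nothing but 1 survives at r4c1, so r4c1=1.
Step 7. [r2c3∈{2}] r2c3 is down to just 2 ⇒ r2c3=2.

Answer: 2 4 3 1 / 3 1 2 4 / 4 2 1 3 / 1 3 4 2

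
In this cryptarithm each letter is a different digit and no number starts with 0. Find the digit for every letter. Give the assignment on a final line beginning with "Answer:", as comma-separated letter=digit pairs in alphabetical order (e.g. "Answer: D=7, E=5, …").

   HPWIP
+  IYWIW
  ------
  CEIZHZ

Step 1. [C] C is the leading digit of a 6-digit sum of two 5-digit numbers; the final carry is exactly 1. So C=1.
Step 2. [col 1: P + W ≡ Z (mod 10)] no forcing yet in column 1 (carry-in 0); W=2 is free and consistent — try it ⇒ W=2.
Step 3. [col 1: P + W ≡ Z (mod 10)] P=3 is one option consistent with column 1 (P + W ≡ Z (mod 10), carry-in 0) — take it ⇒ P=3.
Step 4. [col 1: P + W ≡ Z (mod 10)] in column 1 we have P+W≡Z with carry-in 0; given P=3, W=2 and digits 1,2,3 already taken and all letters distinct, that pins Z to 5. So Z=5.
Step 5. [col 2: I + I ≡ H (mod 10)] several values work for I in column 2 (I + I ≡ H (mod 10), carry-in 0); try I=9 ⇒ I=9.
Step 6. [col 2: I + I ≡ H (mod 10)] column 2 reads I+I+carry(0)=H with I=9; with digits 1,2,3,5,9 already taken and all letters distinct, the only value for H is 8 ⇒ H=8.
Step 7. [col 4: P + Y ≡ I (mod 10)] column 4 reads P+Y+carry(0)=I with P=3, I=9; with digits 1,2,3,5,8,9 already taken and all letters distinct, the only value for Y is 6. So Y=6.
Step 8. [col 5: H + I ≡ E (mod 10)] column 5 reads H+I+carry(0)=E with H=8, I=9; with digits 1,2,3,5,6,8,9 already taken and all letters distinct, the only value for E is 7, so E=7.

Answer: C=1, E=7, H=8, I=9, P=3, W=2, Y=6, Z=5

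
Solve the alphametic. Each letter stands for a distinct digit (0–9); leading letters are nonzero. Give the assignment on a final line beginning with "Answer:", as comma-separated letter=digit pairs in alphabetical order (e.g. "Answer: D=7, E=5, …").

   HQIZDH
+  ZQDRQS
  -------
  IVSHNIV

Step 1. [I] I is the leading digit of a 7-digit sum of two 6-digit numbers; the final carry is exactly 1, so I=1.
Step 2. [col 1: H + S ≡ V (mod 10)] column 1 (H + S ≡ V (mod 10), carry-in 0) doesn't pin H yet; pick H=4 and continue, so H=4.
Step 3. [col 1: H + S ≡ V (mod 10)] no forcing yet in column 1 (carry-in 0); V=0 is free and consistent — try it ⇒ V=0.
Step 4. [col 1: H + S ≡ V (mod 10)] column 1: given H=4, V=0, carry-in 0, and digits 0,1,4 already taken and all letters distinct, H+S≡V (mod 10) forces S=6 ⇒ S=6.
Step 5. [col 2: D + Q ≡ I (mod 10)] no forcing yet in column 2 (carry-in 1); D=2 is free and consistent — try it. So D=2.
Step 6. [col 2: D + Q ≡ I (mod 10)] in column 2 we have D+Q≡I with carry-in 1; given D=2, I=1 and digits 0,1,2,4,6 already taken and all letters distinct, that pins Q to 8. So Q=8.
Step 7. [col 3: Z + R ≡ N (mod 10)] column 3 (Z + R ≡ N (mod 10), carry-in 1) doesn't pin N yet; pick N=3 and continue ⇒ N=3.
Step 8. [col 3: Z + R ≡ N (mod 10)] several values work for R in column 3 (Z + R ≡ N (mod 10), carry-in 1); try R=7 ⇒ R=7.
Step 9. [col 3: Z + R ≡ N (mod 10)] column 3 reads Z+R+carry(1)=N with R=7, N=3; with digits 0,1,2,3,4,6,7,8 already taken and all letters distinct, the only value for Z is 5 ⇒ Z=5.

Answer: D=2, H=4, I=1, N=3, Q=8, R=7, S=6, V=0, Z=5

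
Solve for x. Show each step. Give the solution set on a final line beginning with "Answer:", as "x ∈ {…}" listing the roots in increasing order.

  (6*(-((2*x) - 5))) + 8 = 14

Step 1. [(6*(-((2*x) - 5))) + 8 = 14] 8 comes off first (subtract 8) ⇒ sub: 6*(-((2*x) - 5)) = 6.
Step 2. [6*(-((2*x) - 5)) = 6] divide by the outer 6. So div: -((2*x) - 5) = 1.
Step 3. [-((2*x) - 5) = 1] leading − — multiply by −1, so neg: (2*x) - 5 = -1.
Step 4. [(2*x) - 5 = -1] peel the -5: add 5 from each side. So sub: 2*x = 4.
Step 5. [2*x = 4] 2·(inner) — divide through by 2 ⇒ div: x = 2.

Answer: x ∈ {2}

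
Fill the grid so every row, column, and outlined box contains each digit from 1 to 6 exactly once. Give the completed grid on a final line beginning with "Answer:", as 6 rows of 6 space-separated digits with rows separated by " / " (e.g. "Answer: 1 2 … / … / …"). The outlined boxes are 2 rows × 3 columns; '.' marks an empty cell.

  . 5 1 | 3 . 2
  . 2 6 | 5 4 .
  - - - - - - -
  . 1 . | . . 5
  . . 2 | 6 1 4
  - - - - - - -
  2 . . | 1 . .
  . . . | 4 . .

Step 1. [r4c2∈{3}] r4c2 is down to just 3, so r4c2=3.
Step 2. [r6c2∈{6}] r6c2's peers cover all but 6, so r6c2=6.
Step 3. [r6c6∈{3}] r6c6's peers cover all but 3. So r6c6=3.
Step 4. [r6c3∈{5}] only 5 remains possible at r6c3, so r6c3=5.
Step 5. [r3c3∈{4}] r3c3 is down to just 4 ⇒ r3c3=4.
Step 6. [r3c5∈{2,3}] in row 3, 3 fits only at r3c5. So r3c5=3.
Step 7. [r5c5∈{5,6}] r5c5 is the only open cell in row 5 admitting 5. So r5c5=5.
Step 8. [r5c6∈{6}] r5c6's peers cover all but 6. So r5c6=6.
Step 9. [r5c2∈{4}] nothing but 4 survives at r5c2. So r5c2=4.
Step 10. [r3c4∈{2}] only 2 remains possible at r3c4. So r3c4=2.
Step 11. [r1c1∈{4}] r1c1 has the single candidate 4, so r1c1=4.
Step 12. [r4c1∈{5}] r4c1 has the single candidate 5. So r4c1=5.
Step 13. [r1c5∈{6}] r1c5 is down to just 6 ⇒ r1c5=6.
Step 14. [r6c5∈{2}] r6c5 has the single candidate 2. So r6c5=2.
Step 15. [r5c3∈{3}] nothing but 3 survives at r5c3. So r5c3=3.
Step 16. [r2c1∈{3}] r2c1's peers cover all but 3 ⇒ r2c1=3.
Step 17. [r2c6∈{1}] r2c6 is down to just 1 ⇒ r2c6=1.
Step 18. [r6c1∈{1}] only 1 remains possible at r6c1 ⇒ r6c1=1.
Step 19. [r3c1∈{6}] only 6 remains possible at r3c1 ⇒ r3c1=6.

Answer: 4 5 1 3 6 2 / 3 2 6 5 4 1 / 6 1 4 2 3 5 / 5 3 2 6 1 4 / 2 4 3 1 5 6 / 1 6 5 4 2 3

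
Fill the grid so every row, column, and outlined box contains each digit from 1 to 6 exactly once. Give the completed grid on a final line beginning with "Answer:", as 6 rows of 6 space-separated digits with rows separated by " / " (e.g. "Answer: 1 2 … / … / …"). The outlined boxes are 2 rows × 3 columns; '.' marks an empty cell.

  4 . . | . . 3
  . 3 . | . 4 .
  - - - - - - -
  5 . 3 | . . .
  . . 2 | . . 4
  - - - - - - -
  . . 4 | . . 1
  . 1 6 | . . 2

Step 1. [r3c6∈{6}] r3c6 is down to just 6 ⇒ r3c6=6.
Step 2. [r4c1∈{1,6}] box 3 places 1 nowhere but r4c1 ⇒ r4c1=1.
Step 3. [r5c2∈{2,5}] r5c2 is the only open cell in box 5 admitting 5. So r5c2=5.
Step 4. [r1c2∈{2,6}] in col 2, 2 fits only at r1c2 ⇒ r1c2=2.
Step 5. [r2c6∈{5}] r2c6 has the single candidate 5. So r2c6=5.
Step 6. [r2c4∈{1,2,6}] r2c4 is the only open cell in row 2 admitting 2 ⇒ r2c4=2.
Step 7. [r6c1∈{3}] r6c1 has the single candidate 3 ⇒ r6c1=3.
Step 8. [r3c4∈{1}] r3c4 has the single candidate 1 ⇒ r3c4=1.
Step 9. [r1c4∈{6}] nothing but 6 survives at r1c4, so r1c4=6.
Step 10. [r6c5∈{5}] r6c5's peers cover all but 5. So r6c5=5.
Step 11. [r4c5∈{3}] nothing but 3 survives at r4c5. So r4c5=3.
Step 12. [r1c3∈{1,5}] row 1 places 5 nowhere but r1c3. So r1c3=5.
Step 13. [r3c5∈{2}] r3c5's peers cover all but 2 ⇒ r3c5=2.
Step 14. [r4c4∈{5}] r4c4's peers cover all but 5 ⇒ r4c4=5.
Step 15. [r6c4∈{4}] r6c4 is down to just 4, so r6c4=4.
Step 16. [r3c2∈{4}] r3c2 is down to just 4, so r3c2=4.
Step 17. [r2c1∈{6}] nothing but 6 survives at r2c1 ⇒ r2c1=6.
Step 18. [r5c5∈{6}] r5c5 has the single candidate 6, so r5c5=6.
Step 19. [r5c4∈{3}] nothing but 3 survives at r5c4. So r5c4=3.
Step 20. [r5c1∈{2}] r5c1's peers cover all but 2 ⇒ r5c1=2.
Step 21. [r2c3∈{1}] r2c3's peers cover all but 1, so r2c3=1.
Step 22. [r1c5∈{1}] r1c5's peers cover all but 1 ⇒ r1c5=1.
Step 23. [r4c2∈{6}] r4c2's peers cover all but 6, so r4c2=6.

Answer: 4 2 5 6 1 3 / 6 3 1 2 4 5 / 5 4 3 1 2 6 / 1 6 2 5 3 4 / 2 5 4 3 6 1 / 3 1 6 4 5 2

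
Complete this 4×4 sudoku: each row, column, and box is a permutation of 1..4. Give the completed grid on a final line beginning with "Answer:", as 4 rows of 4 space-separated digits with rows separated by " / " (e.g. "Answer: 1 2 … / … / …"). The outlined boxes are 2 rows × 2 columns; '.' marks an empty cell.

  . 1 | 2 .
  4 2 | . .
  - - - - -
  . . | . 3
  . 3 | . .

Step 1. [r4c4∈{1,2,4}] in col 4, 2 fits only at r4c4 ⇒ r4c4=2.
Step 2. [r4c3∈{1,4}] r4c3 is the only open cell in row 4 admitting 4, so r4c3=4.
Step 3. [r3c3∈{1}] r3c3's peers cover all but 1, so r3c3=1.
Step 4. [r2c3∈{3}] r2c3 has the single candidate 3 ⇒ r2c3=3.
Step 5. [r3c2∈{4}] nothing but 4 survives at r3c2. So r3c2=4.
Step 6. [r1c4∈{4}] nothing but 4 survives at r1c4 ⇒ r1c4=4.
Step 7. [r4c1∈{1}] r4c1 is down to just 1, so r4c1=1.
Step 8. [r1c1∈{3}] only 3 remains possible at r1c1, so r1c1=3.
Step 9. [r3c1∈{2}] r3c1's peers cover all but 2 ⇒ r3c1=2.
Step 10. [r2c4∈{1}] r2c4's peers cover all but 1 ⇒ r2c4=1.

Answer: 3 1 2 4 / 4 2 3 1 / 2 4 1 3 / 1 3 4 2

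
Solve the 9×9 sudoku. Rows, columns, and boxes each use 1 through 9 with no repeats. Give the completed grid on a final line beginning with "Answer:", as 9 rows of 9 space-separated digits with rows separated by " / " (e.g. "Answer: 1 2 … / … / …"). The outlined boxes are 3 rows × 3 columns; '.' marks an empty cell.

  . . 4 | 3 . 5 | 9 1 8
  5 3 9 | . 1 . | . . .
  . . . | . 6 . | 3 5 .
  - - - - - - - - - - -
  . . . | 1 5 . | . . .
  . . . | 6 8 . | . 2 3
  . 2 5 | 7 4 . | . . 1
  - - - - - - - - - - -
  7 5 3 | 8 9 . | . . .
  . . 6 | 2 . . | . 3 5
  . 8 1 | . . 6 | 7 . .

Step 1. [r2c4∈{4}] nothing but 4 survives at r2c4 ⇒ r2c4=4.
Step 2. [r3c3∈{2,7,8}] col 3 places 2 nowhere but r3c3. So r3c3=2.
Step 3. [r5c6∈{9}] only 9 remains possible at r5c6. So r5c6=9.
Step 4. [r4c3∈{7,8}] col 3 places 8 nowhere but r4c3. So r4c3=8.
Step 5. [r3c9∈{4,7}] across row 3, 4 lands solely at r3c9. So r3c9=4.
Step 6. [r1c1∈{6}] nothing but 6 survives at r1c1. So r1c1=6.
Step 7. [r4c2∈{4,6,7,9}] 6 has one home in col 2: r4c2. So r4c2=6.
Step 8. [r4c7∈{4}] nothing but 4 survives at r4c7, so r4c7=4.
Step 9. [r8c2∈{4,9}] col 2 places 9 nowhere but r8c2, so r8c2=9.
Step 10. [r2c6∈{2,7,8}] row 2 places 8 nowhere but r2c6, so r2c6=8.
Step 11. [r8c1∈{4}] nothing but 4 survives at r8c1 ⇒ r8c1=4.
Step 12. [r1c2∈{7}] only 7 remains possible at r1c2. So r1c2=7.
Step 13. [r6c8∈{6,8,9}] col 8 places 8 nowhere but r6c8 ⇒ r6c8=8.
Step 14. [r9c8∈{4,9}] in row 9, 4 fits only at r9c8. So r9c8=4.
Step 15. [r4c8∈{7,9}] in col 8, 9 fits only at r4c8, so r4c8=9.
Step 16. [r7c8∈{6}] nothing but 6 survives at r7c8. So r7c8=6.
Step 17. [r7c9∈{2}] nothing but 2 survives at r7c9 ⇒ r7c9=2.
Step 18. [r6c6∈{3}] r6c6's peers cover all but 3. So r6c6=3.
Step 19. [r3c2∈{1}] r3c2 is down to just 1, so r3c2=1.
Step 20. [r2c9∈{6,7}] across col 9, 6 lands solely at r2c9. So r2c9=6.
Step 21. [r7c7∈{1}] r7c7 has the single candidate 1. So r7c7=1.
Step 22. [r8c6∈{1,7}] across row 8, 1 lands solely at r8c6, so r8c6=1.
Step 23. [r4c6∈{2}] only 2 remains possible at r4c6. So r4c6=2.
Step 24. [r5c7∈{5}] r5c7 has the single candidate 5. So r5c7=5.
Step 25. [r1c5∈{2}] r1c5's peers cover all but 2 ⇒ r1c5=2.
Step 26. [r9c5∈{3}] only 3 remains possible at r9c5. So r9c5=3.
Step 27. [r7c6∈{4}] nothing but 4 survives at r7c6 ⇒ r7c6=4.
Step 28. [r9c1∈{2}] r9c1 has the single candidate 2 ⇒ r9c1=2.
Step 29. [r2c8∈{7}] nothing but 7 survives at r2c8. So r2c8=7.
Step 30. [r5c3∈{7}] nothing but 7 survives at r5c3. So r5c3=7.
Step 31. [r4c9∈{7}] nothing but 7 survives at r4c9 ⇒ r4c9=7.
Step 32. [r3c4∈{9}] only 9 remains possible at r3c4 ⇒ r3c4=9.
Step 33. [r9c4∈{5}] r9c4 has the single candidate 5 ⇒ r9c4=5.
Step 34. [r3c6∈{7}] r3c6 is down to just 7. So r3c6=7.
Step 35. [r3c1∈{8}] nothing but 8 survives at r3c1 ⇒ r3c1=8.
Step 36. [r8c7∈{8}] r8c7's peers cover all but 8 ⇒ r8c7=8.
Step 37. [r5c2∈{4}] r5c2 has the single candidate 4, so r5c2=4.
Step 38. [r6c7∈{6}] only 6 remains possible at r6c7. So r6c7=6.
Step 39. [r5c1∈{1}] r5c1 has the single candidate 1. So r5c1=1.
Step 40. [r8c5∈{7}] r8c5's peers cover all but 7, so r8c5=7.
Step 41. [r6c1∈{9}] r6c1 has the single candidate 9, so r6c1=9.
Step 42. [r9c9∈{9}] nothing but 9 survives at r9c9, so r9c9=9.
Step 43. [r4c1∈{3}] r4c1 has the single candidate 3 ⇒ r4c1=3.
Step 44. [r2c7∈{2}] nothing but 2 survives at r2c7 ⇒ r2c7=2.

Answer: 6 7 4 3 2 5 9 1 8 / 5 3 9 4 1 8 2 7 6 / 8 1 2 9 6 7 3 5 4 / 3 6 8 1 5 2 4 9 7 / 1 4 7 6 8 9 5 2 3 / 9 2 5 7 4 3 6 8 1 / 7 5 3 8 9 4 1 6 2 / 4 9 6 2 7 1 8 3 5 / 2 8 1 5 3 6 7 4 9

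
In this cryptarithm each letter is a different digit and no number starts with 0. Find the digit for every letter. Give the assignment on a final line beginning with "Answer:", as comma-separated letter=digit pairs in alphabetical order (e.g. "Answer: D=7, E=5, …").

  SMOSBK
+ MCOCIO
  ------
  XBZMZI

Step 1. [col 1: K + O ≡ I (mod 10)] several values work for I in column 1 (K + O ≡ I (mod 10), carry-in 0); try I=0, so I=0.
Step 2. [col 1: K + O ≡ I (mod 10)] no forcing yet in column 1 (carry-in 0); K=8 is free and consistent — try it. So K=8.
Step 3. [col 1: K + O ≡ I (mod 10)] in column 1 we have K+O≡I with carry-in 0; given K=8, I=0 and digits 0,8 already taken and all letters distinct, that pins O to 2. So O=2.
Step 4. [col 2: B + I ≡ Z (mod 10)] column 2 (B + I ≡ Z (mod 10), carry-in 1) doesn't pin Z yet; pick Z=4 and continue. So Z=4.
Step 5. [col 2: B + I ≡ Z (mod 10)] column 2: given I=0, Z=4, carry-in 1, and digits 0,2,4,8 already taken and all letters distinct, B+I≡Z (mod 10) forces B=3, so B=3.
Step 6. [col 3: S + C ≡ M (mod 10)] column 3 (S + C ≡ M (mod 10), carry-in 0) doesn't pin S yet; pick S=1 and continue ⇒ S=1.
Step 7. [col 3: S + C ≡ M (mod 10)] no forcing yet in column 3 (carry-in 0); C=6 is free and consistent — try it ⇒ C=6.
Step 8. [col 3: S + C ≡ M (mod 10)] in column 3 we have S+C≡M with carry-in 0; given S=1, C=6 and digits 0,1,2,3,4,6,8 already taken and all letters distinct, that pins M to 7. So M=7.
Step 9. [col 6: S + M ≡ X (mod 10)] from column 6 (S=1, M=7, carry-in 1, digits 0,1,2,3,4,6,7,8 already taken and all letters distinct): X must equal 9. So X=9.

Answer: B=3, C=6, I=0, K=8, M=7, O=2, S=1, X=9, Z=4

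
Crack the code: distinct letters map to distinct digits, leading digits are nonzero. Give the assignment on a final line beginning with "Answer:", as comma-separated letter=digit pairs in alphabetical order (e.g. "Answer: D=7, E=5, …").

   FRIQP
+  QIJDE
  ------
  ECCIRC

Step 1. [col 1: P + E ≡ C (mod 10)] several values work for P in column 1 (P + E ≡ C (mod 10), carry-in 0); try P=3, so P=3.
Step 2. [col 1: P + E ≡ C (mod 10)] column 1 (P + E ≡ C (mod 10), carry-in 0) doesn't pin C yet; pick C=4 and continue. So C=4.
Step 3. [col 1: P + E ≡ C (mod 10)] column 1 reads P+E+carry(0)=C with P=3, C=4; with digits 3,4 already taken and all letters distinct, the only value for E is 1. So E=1.
Step 4. [col 2: Q + D ≡ R (mod 10)] D=2 is one option consistent with column 2 (Q + D ≡ R (mod 10), carry-in 0) — take it. So D=2.
Step 5. [col 2: Q + D ≡ R (mod 10)] column 2 (Q + D ≡ R (mod 10), carry-in 0) doesn't pin Q yet; pick Q=7 and continue, so Q=7.
Step 6. [col 2: Q + D ≡ R (mod 10)] column 2 reads Q+D+carry(0)=R with Q=7, D=2; with digits 1,2,3,4,7 already taken and all letters distinct, the only value for R is 9, so R=9.
Step 7. [col 3: I + J ≡ I (mod 10)] column 3: given nothing yet, carry-in 0, and digits 1,2,3,4,7,9 already taken and all letters distinct, I+J≡I (mod 10) forces J=0 ⇒ J=0.
Step 8. [col 3: I + J ≡ I (mod 10)] column 3 (I + J ≡ I (mod 10), carry-in 0) doesn't pin I yet; pick I=5 and continue. So I=5.
Step 9. [col 5: F + Q ≡ C (mod 10)] column 5: given Q=7, C=4, carry-in 1, and digits 0,1,2,3,4,5,7,9 already taken and all letters distinct, F+Q≡C (mod 10) forces F=6 ⇒ F=6.

Answer: C=4, D=2, E=1, F=6, I=5, J=0, P=3, Q=7, R=9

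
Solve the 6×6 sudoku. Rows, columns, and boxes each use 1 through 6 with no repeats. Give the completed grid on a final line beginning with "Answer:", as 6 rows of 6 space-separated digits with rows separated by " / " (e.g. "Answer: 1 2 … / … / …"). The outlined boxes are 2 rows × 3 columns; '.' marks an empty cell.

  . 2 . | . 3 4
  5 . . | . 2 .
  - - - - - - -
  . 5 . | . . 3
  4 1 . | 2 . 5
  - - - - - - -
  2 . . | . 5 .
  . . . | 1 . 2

Step 1. [r2c4∈{6}] r2c4's peers cover all but 6. So r2c4=6.
Step 2. [r6c1∈{3,6}] r6c1 is the only open cell in col 1 admitting 3 ⇒ r6c1=3.
Step 3. [r3c1∈{6}] r3c1 has the single candidate 6 ⇒ r3c1=6.
Step 4. [r5c3∈{1,4,6}] r5c3 is the only open cell in row 5 admitting 1. So r5c3=1.
Step 5. [r6c3∈{4,5,6}] r6c3 is the only open cell in row 6 admitting 5 ⇒ r6c3=5.
Step 6. [r3c4∈{4}] nothing but 4 survives at r3c4 ⇒ r3c4=4.
Step 7. [r5c2∈{4,6}] in row 5, 4 fits only at r5c2. So r5c2=4.
Step 8. [r6c5∈{4,6}] 4 has one home in row 6: r6c5 ⇒ r6c5=4.
Step 9. [r2c2∈{3}] r2c2's peers cover all but 3 ⇒ r2c2=3.
Step 10. [r2c3∈{4}] r2c3 is down to just 4. So r2c3=4.
Step 11. [r4c3∈{3}] only 3 remains possible at r4c3 ⇒ r4c3=3.
Step 12. [r1c1∈{1}] only 1 remains possible at r1c1. So r1c1=1.
Step 13. [r1c3∈{6}] only 6 remains possible at r1c3. So r1c3=6.
Step 14. [r1c4∈{5}] r1c4 has the single candidate 5, so r1c4=5.
Step 15. [r3c3∈{2}] nothing but 2 survives at r3c3 ⇒ r3c3=2.
Step 16. [r5c6∈{6}] r5c6's peers cover all but 6 ⇒ r5c6=6.
Step 17. [r6c2∈{6}] r6c2 is down to just 6. So r6c2=6.
Step 18. [r3c5∈{1}] nothing but 1 survives at r3c5. So r3c5=1.
Step 19. [r5c4∈{3}] r5c4 is down to just 3. So r5c4=3.
Step 20. [r4c5∈{6}] r4c5's peers cover all but 6 ⇒ r4c5=6.
Step 21. [r2c6∈{1}] r2c6 is down to just 1 ⇒ r2c6=1.

Answer: 1 2 6 5 3 4 / 5 3 4 6 2 1 / 6 5 2 4 1 3 / 4 1 3 2 6 5 / 2 4 1 3 5 6 / 3 6 5 1 4 2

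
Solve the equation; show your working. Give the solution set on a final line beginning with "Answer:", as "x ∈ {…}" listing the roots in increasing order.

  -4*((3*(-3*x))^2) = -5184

Step 1. [-4*((3*(-3*x))^2) = -5184] leading coefficient -4: divide by -4. So div: (3*(-3*x))^2 = 1296.
Step 2. [(3*(-3*x))^2 = 1296] √ both sides: 1296 ≥ 0 gives two branches, so sqrt: 3*(-3*x) = 36 or -36.
Step 3. [3*(-3*x) = 36 or -36] divide by the outer 3 ⇒ div: -3*x = 12 or -12.
Step 4. [-3*x = 12 or -12] -3 out front; divide by -3, so div: x = -4 or 4.

Answer: x ∈ {-4, 4}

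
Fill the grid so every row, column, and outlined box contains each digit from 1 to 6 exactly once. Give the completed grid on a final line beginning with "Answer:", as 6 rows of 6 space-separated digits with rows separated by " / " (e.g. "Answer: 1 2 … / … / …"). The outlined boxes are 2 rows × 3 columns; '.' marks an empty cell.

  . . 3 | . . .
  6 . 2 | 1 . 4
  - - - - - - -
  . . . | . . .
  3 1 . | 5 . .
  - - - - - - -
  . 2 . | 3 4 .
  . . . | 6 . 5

Step 1. [r3c2∈{4,5,6}] r3c2 is the only open cell in col 2 admitting 6 ⇒ r3c2=6.
Step 2. [r3c1∈{2,4,5}] in col 1, 2 fits only at r3c1 ⇒ r3c1=2.
Step 3. [r5c6∈{1}] r5c6 is down to just 1 ⇒ r5c6=1.
Step 4. [r2c2∈{5}] nothing but 5 survives at r2c2 ⇒ r2c2=5.
Step 5. [r1c2∈{4}] r1c2 is down to just 4 ⇒ r1c2=4.
Step 6. [r3c3∈{4,5}] row 3 places 5 nowhere but r3c3. So r3c3=5.
Step 7. [r6c1∈{1,4}] across col 1, 4 lands solely at r6c1 ⇒ r6c1=4.
Step 8. [r1c4∈{2}] r1c4 is down to just 2. So r1c4=2.
Step 9. [r4c6∈{2,6}] col 6 places 2 nowhere but r4c6, so r4c6=2.
Step 10. [r1c6∈{6}] nothing but 6 survives at r1c6, so r1c6=6.
Step 11. [r2c5∈{3}] only 3 remains possible at r2c5. So r2c5=3.
Step 12. [r1c1∈{1}] r1c1 is down to just 1. So r1c1=1.
Step 13. [r6c2∈{3}] r6c2 is down to just 3, so r6c2=3.
Step 14. [r6c3∈{1}] r6c3 is down to just 1 ⇒ r6c3=1.
Step 15. [r6c5∈{2}] r6c5 is down to just 2. So r6c5=2.
Step 16. [r4c5∈{6}] r4c5's peers cover all but 6 ⇒ r4c5=6.
Step 17. [r1c5∈{5}] r1c5's peers cover all but 5 ⇒ r1c5=5.
Step 18. [r5c3∈{6}] r5c3's peers cover all but 6, so r5c3=6.
Step 19. [r4c3∈{4}] nothing but 4 survives at r4c3. So r4c3=4.
Step 20. [r5c1∈{5}] r5c1 has the single candidate 5, so r5c1=5.
Step 21. [r3c5∈{1}] only 1 remains possible at r3c5 ⇒ r3c5=1.
Step 22. [r3c6∈{3}] only 3 remains possible at r3c6. So r3c6=3.
Step 23. [r3c4∈{4}] only 4 remains possible at r3c4 ⇒ r3c4=4.

Answer: 1 4 3 2 5 6 / 6 5 2 1 3 4 / 2 6 5 4 1 3 / 3 1 4 5 6 2 / 5 2 6 3 4 1 / 4 3 1 6 2 5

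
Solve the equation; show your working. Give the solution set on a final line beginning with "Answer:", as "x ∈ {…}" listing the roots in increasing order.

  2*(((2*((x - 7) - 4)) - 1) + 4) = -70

Step 1. [2*(((2*((x - 7) - 4)) - 1) + 4) = -70] 2 out front; divide by 2. So div: ((2*((x - 7) - 4)) - 1) + 4 = -35.
Step 2. [((2*((x - 7) - 4)) - 1) + 4 = -35] 4 comes off first (subtract 4) ⇒ sub: (2*((x - 7) - 4)) - 1 = -39.
Step 3. [(2*((x - 7) - 4)) - 1 = -39] -1 is outermost — add 1 both sides, so sub: 2*((x - 7) - 4) = -38.
Step 4. [2*((x - 7) - 4) = -38] divide by the outer 2, so div: (x - 7) - 4 = -19.
Step 5. [(x - 7) - 4 = -19] 4 comes off first (add 4), so sub: x - 7 = -15.
Step 6. [x - 7 = -15] -7 is outermost — add 7 both sides, so sub: x = -8.

Answer: x ∈ {-8}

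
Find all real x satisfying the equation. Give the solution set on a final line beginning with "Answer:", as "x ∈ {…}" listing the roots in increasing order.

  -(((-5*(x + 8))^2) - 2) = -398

Step 1. [-(((-5*(x + 8))^2) - 2) = -398] leading − — multiply by −1. So neg: ((-5*(x + 8))^2) - 2 = 398.
Step 2. [((-5*(x + 8))^2) - 2 = 398] add 2: x sits inside (… - 2). So sub: (-5*(x + 8))^2 = 400.
Step 3. [(-5*(x + 8))^2 = 400] 400 ≥ 0, LHS is (·)² — take ±√ ⇒ sqrt: -5*(x + 8) = 20 or -20.
Step 4. [-5*(x + 8) = 20 or -20] divide by the outer -5. So div: x + 8 = -4 or 4.
Step 5. [x + 8 = -4 or 4] +8 is outermost — subtract 8 both sides. So sub: x = -12 or -4.

Answer: x ∈ {-12, -4}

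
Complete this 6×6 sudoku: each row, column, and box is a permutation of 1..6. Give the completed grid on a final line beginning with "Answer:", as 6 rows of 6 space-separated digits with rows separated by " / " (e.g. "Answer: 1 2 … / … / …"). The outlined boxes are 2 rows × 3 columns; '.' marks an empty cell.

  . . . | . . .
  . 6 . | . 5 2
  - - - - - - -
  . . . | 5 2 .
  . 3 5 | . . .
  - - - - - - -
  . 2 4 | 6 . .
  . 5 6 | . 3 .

Step 1. [r6c1∈{1}] r6c1's peers cover all but 1. So r6c1=1.
Step 2. [r6c6∈{4}] only 4 remains possible at r6c6, so r6c6=4.
Step 3. [r3c3∈{1}] only 1 remains possible at r3c3 ⇒ r3c3=1.
Step 4. [r2c4∈{1,3,4}] 1 has one home in row 2: r2c4, so r2c4=1.
Step 5. [r2c1∈{3,4}] r2c1 is the only open cell in row 2 admitting 4 ⇒ r2c1=4.
Step 6. [r1c4∈{3,4}] 3 has one home in col 4: r1c4. So r1c4=3.
Step 7. [r1c6∈{6}] r1c6 has the single candidate 6, so r1c6=6.
Step 8. [r4c5∈{1,4,6}] r4c5 is the only open cell in col 5 admitting 6 ⇒ r4c5=6.
Step 9. [r5c6∈{1,5}] r5c6 is the only open cell in row 5 admitting 5 ⇒ r5c6=5.
Step 10. [r1c3∈{2}] r1c3 is down to just 2 ⇒ r1c3=2.
Step 11. [r4c6∈{1}] r4c6 has the single candidate 1 ⇒ r4c6=1.
Step 12. [r5c5∈{1}] r5c5 is down to just 1. So r5c5=1.
Step 13. [r6c4∈{2}] r6c4 has the single candidate 2. So r6c4=2.
Step 14. [r1c1∈{5}] only 5 remains possible at r1c1. So r1c1=5.
Step 15. [r5c1∈{3}] only 3 remains possible at r5c1. So r5c1=3.
Step 16. [r1c5∈{4}] only 4 remains possible at r1c5, so r1c5=4.
Step 17. [r2c3∈{3}] r2c3's peers cover all but 3, so r2c3=3.
Step 18. [r3c6∈{3}] r3c6 is down to just 3. So r3c6=3.
Step 19. [r4c4∈{4}] r4c4 has the single candidate 4. So r4c4=4.
Step 20. [r1c2∈{1}] only 1 remains possible at r1c2 ⇒ r1c2=1.
Step 21. [r4c1∈{2}] r4c1's peers cover all but 2 ⇒ r4c1=2.
Step 22. [r3c1∈{6}] r3c1 is down to just 6. So r3c1=6.
Step 23. [r3c2∈{4}] nothing but 4 survives at r3c2 ⇒ r3c2=4.

Answer: 5 1 2 3 4 6 / 4 6 3 1 5 2 / 6 4 1 5 2 3 / 2 3 5 4 6 1 / 3 2 4 6 1 5 / 1 5 6 2 3 4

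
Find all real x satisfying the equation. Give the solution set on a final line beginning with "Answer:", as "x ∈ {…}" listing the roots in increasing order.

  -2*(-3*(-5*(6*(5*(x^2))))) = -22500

Step 1. [-2*(-3*(-5*(6*(5*(x^2))))) = -22500] -2·(inner) — divide through by -2, so div: -3*(-5*(6*(5*(x^2)))) = 11250.
Step 2. [-3*(-5*(6*(5*(x^2)))) = 11250] -3 out front; divide by -3. So div: -5*(6*(5*(x^2))) = -3750.
Step 3. [-5*(6*(5*(x^2))) = -3750] divide by the outer -5. So div: 6*(5*(x^2)) = 750.
Step 4. [6*(5*(x^2)) = 750] 6·(inner) — divide through by 6 ⇒ div: 5*(x^2) = 125.
Step 5. [5*(x^2) = 125] 5·(inner) — divide through by 5 ⇒ div: x^2 = 25.
Step 6. [x^2 = 25] √ both sides: 25 ≥ 0 gives two branches. So sqrt: x = 5 or -5.

Answer: x ∈ {-5, 5}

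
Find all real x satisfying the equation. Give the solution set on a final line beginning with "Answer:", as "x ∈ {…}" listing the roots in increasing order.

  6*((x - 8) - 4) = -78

Step 1. [6*((x - 8) - 4) = -78] leading coefficient 6: divide by 6, so div: (x - 8) - 4 = -13.
Step 2. [(x - 8) - 4 = -13] -4 is outermost — add 4 both sides ⇒ sub: x - 8 = -9.
Step 3. [x - 8 = -9] 8 comes off first (add 8). So sub: x = -1.

Answer: x ∈ {-1}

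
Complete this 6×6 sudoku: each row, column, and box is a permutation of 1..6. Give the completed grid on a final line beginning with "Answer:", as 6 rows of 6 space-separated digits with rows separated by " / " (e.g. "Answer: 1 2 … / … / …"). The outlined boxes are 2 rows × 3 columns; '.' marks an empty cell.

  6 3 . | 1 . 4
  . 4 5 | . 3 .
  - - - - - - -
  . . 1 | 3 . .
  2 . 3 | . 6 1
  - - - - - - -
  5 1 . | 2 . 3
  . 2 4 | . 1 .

Step 1. [r2c6∈{2,6}] 2 has one home in row 2: r2c6, so r2c6=2.
Step 2. [r3c6∈{5}] r3c6 has the single candidate 5. So r3c6=5.
Step 3. [r3c5∈{2,4}] row 3 places 2 nowhere but r3c5, so r3c5=2.
Step 4. [r2c4∈{6}] r2c4 has the single candidate 6, so r2c4=6.
Step 5. [r6c4∈{5}] nothing but 5 survives at r6c4, so r6c4=5.
Step 6. [r5c5∈{4}] r5c5's peers cover all but 4, so r5c5=4.
Step 7. [r1c5∈{5}] nothing but 5 survives at r1c5 ⇒ r1c5=5.
Step 8. [r4c4∈{4}] r4c4's peers cover all but 4 ⇒ r4c4=4.
Step 9. [r5c3∈{6}] only 6 remains possible at r5c3, so r5c3=6.
Step 10. [r6c1∈{3}] nothing but 3 survives at r6c1 ⇒ r6c1=3.
Step 11. [r4c2∈{5}] nothing but 5 survives at r4c2. So r4c2=5.
Step 12. [r2c1∈{1}] r2c1 is down to just 1. So r2c1=1.
Step 13. [r3c1∈{4}] r3c1 has the single candidate 4. So r3c1=4.
Step 14. [r6c6∈{6}] only 6 remains possible at r6c6 ⇒ r6c6=6.
Step 15. [r3c2∈{6}] nothing but 6 survives at r3c2. So r3c2=6.
Step 16. [r1c3∈{2}] r1c3 is down to just 2. So r1c3=2.

Answer: 6 3 2 1 5 4 / 1 4 5 6 3 2 / 4 6 1 3 2 5 / 2 5 3 4 6 1 / 5 1 6 2 4 3 / 3 2 4 5 1 6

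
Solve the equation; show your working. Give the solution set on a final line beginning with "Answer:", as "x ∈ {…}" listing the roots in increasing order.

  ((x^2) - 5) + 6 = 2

Step 1. [((x^2) - 5) + 6 = 2] +6 is outermost — subtract 6 both sides, so sub: (x^2) - 5 = -4.
Step 2. [(x^2) - 5 = -4] peel the -5: add 5 from each side. So sub: x^2 = 1.
Step 3. [x^2 = 1] √ both sides: 1 ≥ 0 gives two branches ⇒ sqrt: x = 1 or -1.

Answer: x ∈ {-1, 1}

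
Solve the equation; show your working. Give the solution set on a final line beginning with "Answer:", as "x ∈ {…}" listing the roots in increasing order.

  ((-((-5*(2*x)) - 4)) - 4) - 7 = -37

Step 1. [((-((-5*(2*x)) - 4)) - 4) - 7 = -37] add 7: x sits inside (… - 7) ⇒ sub: (-((-5*(2*x)) - 4)) - 4 = -30.
Step 2. [(-((-5*(2*x)) - 4)) - 4 = -30] 4 comes off first (add 4). So sub: -((-5*(2*x)) - 4) = -26.
Step 3. [-((-5*(2*x)) - 4) = -26] LHS negated; negate both sides ⇒ neg: (-5*(2*x)) - 4 = 26.
Step 4. [(-5*(2*x)) - 4 = 26] 4 comes off first (add 4), so sub: -5*(2*x) = 30.
Step 5. [-5*(2*x) = 30] LHS = -5·(…); ÷-5 both sides, so div: 2*x = -6.
Step 6. [2*x = -6] LHS = 2·(…); ÷2 both sides, so div: x = -3.

Answer: x ∈ {-3}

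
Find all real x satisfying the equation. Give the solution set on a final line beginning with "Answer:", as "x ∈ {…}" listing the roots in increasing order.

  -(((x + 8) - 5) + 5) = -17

Step 1. [-(((x + 8) - 5) + 5) = -17] flip signs both sides, so neg: ((x + 8) - 5) + 5 = 17.
Step 2. [((x + 8) - 5) + 5 = 17] peel the +5: subtract 5 from each side, so sub: (x + 8) - 5 = 12.
Step 3. [(x + 8) - 5 = 12] -5 is outermost — add 5 both sides ⇒ sub: x + 8 = 17.
Step 4. [x + 8 = 17] the outer +8 inverts by subtracting 8 ⇒ sub: x = 9.

Answer: x ∈ {9}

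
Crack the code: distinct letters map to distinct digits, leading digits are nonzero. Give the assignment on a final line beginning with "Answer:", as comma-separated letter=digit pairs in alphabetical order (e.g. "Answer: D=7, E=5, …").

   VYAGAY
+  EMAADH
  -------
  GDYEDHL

Step 1. [G] the sum has 7 digits but both addends have 6; that extra leading digit G is the final carry, namely 1 ⇒ G=1.
Step 2. [col 1: Y + H ≡ L (mod 10)] several values work for Y in column 1 (Y + H ≡ L (mod 10), carry-in 0); try Y=2, so Y=2.
Step 3. [col 1: Y + H ≡ L (mod 10)] several values work for L in column 1 (Y + H ≡ L (mod 10), carry-in 0); try L=9. So L=9.
Step 4. [col 1: Y + H ≡ L (mod 10)] from column 1 (Y=2, L=9, carry-in 0, digits 1,2,9 already taken and all letters distinct): H must equal 7, so H=7.
Step 5. [col 2: A + D ≡ H (mod 10)] A=3 is one option consistent with column 2 (A + D ≡ H (mod 10), carry-in 0) — take it. So A=3.
Step 6. [col 2: A + D ≡ H (mod 10)] column 2: given A=3, H=7, carry-in 0, and digits 1,2,3,7,9 already taken and all letters distinct, A+D≡H (mod 10) forces D=4 ⇒ D=4.
Step 7. [col 4: A + A ≡ E (mod 10)] from column 4 (A=3, carry-in 0, digits 1,2,3,4,7,9 already taken and all letters distinct): E must equal 6. So E=6.
Step 8. [col 5: Y + M ≡ Y (mod 10)] in column 5 we have Y+M≡Y with carry-in 0; given Y=2 and digits 1,2,3,4,6,7,9 already taken and all letters distinct, that pins M to 0. So M=0.
Step 9. [col 6: V + E ≡ D (mod 10)] from column 6 (E=6, D=4, carry-in 0, digits 0,1,2,3,4,6,7,9 already taken and all letters distinct): V must equal 8, so V=8.

Answer: A=3, D=4, E=6, G=1, H=7, L=9, M=0, V=8, Y=2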